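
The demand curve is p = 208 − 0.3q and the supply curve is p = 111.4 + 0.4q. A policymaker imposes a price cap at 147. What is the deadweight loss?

840.35

Competitive equilibrium: 208 − 0.3q = 111.4 + 0.4q → q* = 138, p* = 166.6.
At the ceiling p = 147, quantity supplied = (147 − 111.4)/0.4 = 89.
Willingness to pay at q' = 89: 208 − 0.3·89 = 181.3.
Δq = 138 − 89 = 49; wedge = 181.3 − 147 = 34.3.
Deadweight loss = ½ × 49 × 34.3 = 840.35.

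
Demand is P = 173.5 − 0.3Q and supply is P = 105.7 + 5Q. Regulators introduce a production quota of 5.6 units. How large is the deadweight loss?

Competitive equilibrium: 173.5 − 0.3Q = 105.7 + 5Q → Q* = 12.7925, P* = 169.6623.
At Q = 5.6: demand price = 173.5 − 0.3·5.6 = 171.82; supply price = 105.7 + 5·5.6 = 133.7.
ΔQ = 12.7925 − 5.6 = 7.1925; wedge = 171.82 − 133.7 = 38.12.
Deadweight loss = ½ × 7.1925 × 38.12 = 137.09.

137.09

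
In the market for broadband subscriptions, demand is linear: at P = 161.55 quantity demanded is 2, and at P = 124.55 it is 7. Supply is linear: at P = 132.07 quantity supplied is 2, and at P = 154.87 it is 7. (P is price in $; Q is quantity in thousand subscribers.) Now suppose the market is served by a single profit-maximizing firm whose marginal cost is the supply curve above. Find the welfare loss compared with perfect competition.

Demand slope = (124.55 − 161.55)/(7 − 2) = −7.4, so P = 176.35 − 7.4Q.
Supply slope = (154.87 − 132.07)/(7 − 2) = 4.56, so P = 122.95 + 4.56Q.
Competitive equilibrium: 176.35 − 7.4Q = 122.95 + 4.56Q → Q* = 4.4649, P* = 143.3099.
Marginal revenue: MR = 176.35 − 14.8Q. Set MR = MC: 176.35 − 14.8Q = 122.95 + 4.56Q → Q_m = 2.7583.
Price P_m = 176.35 − 7.4·2.7583 = 155.9386; MC(Q_m) = 122.95 + 4.56·2.7583 = 135.5278.
Competitive Q* = 4.4649, so ΔQ = 1.7066; wedge = 155.9386 − 135.5278 = 20.4108.
Welfare loss = ½ × 1.7066 × 20.4108 = $17.42 thousand.

$17.42 thousand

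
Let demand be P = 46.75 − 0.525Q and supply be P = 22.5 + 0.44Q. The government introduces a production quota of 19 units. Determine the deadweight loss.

Competitive equilibrium: 46.75 − 0.525Q = 22.5 + 0.44Q → Q* = 25.1295, P* = 33.557.
At Q = 19: demand price = 46.75 − 0.525·19 = 36.775; supply price = 22.5 + 0.44·19 = 30.86.
ΔQ = 25.1295 − 19 = 6.1295; wedge = 36.775 − 30.86 = 5.915.
The triangle = ½ × 6.1295 × 5.915 = 18.13.

18.13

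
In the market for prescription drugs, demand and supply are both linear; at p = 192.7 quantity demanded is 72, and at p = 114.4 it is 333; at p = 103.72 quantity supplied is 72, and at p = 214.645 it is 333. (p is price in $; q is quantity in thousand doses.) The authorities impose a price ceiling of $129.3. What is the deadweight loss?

Demand slope = (114.4 − 192.7)/(333 − 72) = −0.3, so p = 214.3 − 0.3q.
Supply slope = (214.645 − 103.72)/(333 − 72) = 0.425, so p = 73.12 + 0.425q.
Competitive equilibrium: 214.3 − 0.3q = 73.12 + 0.425q → q* = 194.73103, p* = 155.88069.
At the ceiling p = 129.3, quantity supplied = (129.3 − 73.12)/0.425 = 132.18824.
Willingness to pay at q' = 132.18824: 214.3 − 0.3·132.18824 = 174.64353.
Δq = 194.73103 − 132.18824 = 62.54279; wedge = 174.64353 − 129.3 = 45.34353.
Welfare loss = ½ × 62.54279 × 45.34353 = $1417.96 thousand.

$1417.96 thousand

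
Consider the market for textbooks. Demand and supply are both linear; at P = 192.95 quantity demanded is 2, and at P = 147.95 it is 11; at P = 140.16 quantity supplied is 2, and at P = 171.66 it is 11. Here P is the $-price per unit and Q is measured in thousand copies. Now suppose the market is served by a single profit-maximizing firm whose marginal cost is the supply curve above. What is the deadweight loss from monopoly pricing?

$39.30 thousand

Demand slope = (147.95 − 192.95)/(11 − 2) = −5, so P = 202.95 − 5Q.
Supply slope = (171.66 − 140.16)/(11 − 2) = 3.5, so P = 133.16 + 3.5Q.
Competitive equilibrium: 202.95 − 5Q = 133.16 + 3.5Q → Q* = 8.2106, P* = 161.8971.
Marginal revenue: MR = 202.95 − 10Q. Set MR = MC: 202.95 − 10Q = 133.16 + 3.5Q → Q_m = 5.1696.
Price P_m = 202.95 − 5·5.1696 = 177.102; MC(Q_m) = 133.16 + 3.5·5.1696 = 151.2536.
Competitive Q* = 8.2106, so ΔQ = 3.041; wedge = 177.102 − 151.2536 = 25.8484.
DWL = ½ × 3.041 × 25.8484 = $39.30 thousand.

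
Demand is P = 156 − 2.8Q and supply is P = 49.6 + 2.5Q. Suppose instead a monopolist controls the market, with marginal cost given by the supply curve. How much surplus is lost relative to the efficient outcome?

127.62

Competitive equilibrium: 156 − 2.8Q = 49.6 + 2.5Q → Q* = 20.0755, P* = 99.7887.
Marginal revenue: MR = 156 − 5.6Q. Set MR = MC: 156 − 5.6Q = 49.6 + 2.5Q → Q_m = 13.1358.
Price P_m = 156 − 2.8·13.1358 = 119.2198; MC(Q_m) = 49.6 + 2.5·13.1358 = 82.4395.
Competitive Q* = 20.0755, so ΔQ = 6.9397; wedge = 119.2198 − 82.4395 = 36.7803.
The triangle = ½ × 6.9397 × 36.7803 = 127.62.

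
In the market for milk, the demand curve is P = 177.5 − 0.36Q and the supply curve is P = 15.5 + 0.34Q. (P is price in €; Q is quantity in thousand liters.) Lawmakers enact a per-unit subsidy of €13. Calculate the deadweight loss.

€120.71 thousand

Competitive equilibrium: 177.5 − 0.36Q = 15.5 + 0.34Q → Q* = 231.4286, P* = 94.1857.
The subsidy lowers effective supply by 13: P = 2.5 + 0.34Q.
New quantity: 177.5 − 0.36Q = 2.5 + 0.34Q → Q' = 250.
Overproduction ΔQ = 250 − 231.4286 = 18.5714; wedge = subsidy = 13.
Deadweight loss = ½ × 18.5714 × 13 = €120.71 thousand.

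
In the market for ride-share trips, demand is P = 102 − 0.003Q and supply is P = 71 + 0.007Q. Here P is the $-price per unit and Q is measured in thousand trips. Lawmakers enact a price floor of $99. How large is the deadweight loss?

$22050 thousand

Competitive equilibrium: 102 − 0.003Q = 71 + 0.007Q → Q* = 3100, P* = 92.7.
At the floor P = 99, quantity demanded = (102 − 99)/0.003 = 1000.
Sellers' marginal cost at Q' = 1000: 71 + 0.007·1000 = 78.
ΔQ = 3100 − 1000 = 2100; wedge = 99 − 78 = 21.
DWL = ½ × 2100 × 21 = $22050 thousand.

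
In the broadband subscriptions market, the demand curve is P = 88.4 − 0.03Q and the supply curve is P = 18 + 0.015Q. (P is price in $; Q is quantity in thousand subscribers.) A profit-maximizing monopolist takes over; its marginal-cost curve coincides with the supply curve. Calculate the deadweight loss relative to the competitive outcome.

Competitive equilibrium: 88.4 − 0.03Q = 18 + 0.015Q → Q* = 1564.4444, P* = 41.4667.
Marginal revenue: MR = 88.4 − 0.06Q. Set MR = MC: 88.4 − 0.06Q = 18 + 0.015Q → Q_m = 938.6667.
Price P_m = 88.4 − 0.03·938.6667 = 60.24; MC(Q_m) = 18 + 0.015·938.6667 = 32.08.
Competitive Q* = 1564.4444, so ΔQ = 625.7777; wedge = 60.24 − 32.08 = 28.16.
Welfare loss = ½ × 625.7777 × 28.16 = $8810.95 thousand.

$8810.95 thousand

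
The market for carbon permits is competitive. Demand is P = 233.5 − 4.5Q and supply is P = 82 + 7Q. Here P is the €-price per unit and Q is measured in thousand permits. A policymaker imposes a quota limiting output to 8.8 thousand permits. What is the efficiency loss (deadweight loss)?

€110 thousand

Competitive equilibrium: 233.5 − 4.5Q = 82 + 7Q → Q* = 13.1739, P* = 174.2174.
At Q = 8.8: demand price = 233.5 − 4.5·8.8 = 193.9; supply price = 82 + 7·8.8 = 143.6.
ΔQ = 13.1739 − 8.8 = 4.3739; wedge = 193.9 − 143.6 = 50.3.
DWL = ½ × 4.3739 × 50.3 = €110 thousand.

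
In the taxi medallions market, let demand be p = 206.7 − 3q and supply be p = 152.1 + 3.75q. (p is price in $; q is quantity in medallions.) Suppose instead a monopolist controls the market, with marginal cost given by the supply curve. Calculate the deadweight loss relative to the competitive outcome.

Competitive equilibrium: 206.7 − 3q = 152.1 + 3.75q → q* = 8.0889, p* = 182.4333.
Marginal revenue: MR = 206.7 − 6q. Set MR = MC: 206.7 − 6q = 152.1 + 3.75q → q_m = 5.6.
Price p_m = 206.7 − 3·5.6 = 189.9; MC(q_m) = 152.1 + 3.75·5.6 = 173.1.
Competitive q* = 8.0889, so Δq = 2.4889; wedge = 189.9 − 173.1 = 16.8.
The triangle = ½ × 2.4889 × 16.8 = $20.91.

$20.91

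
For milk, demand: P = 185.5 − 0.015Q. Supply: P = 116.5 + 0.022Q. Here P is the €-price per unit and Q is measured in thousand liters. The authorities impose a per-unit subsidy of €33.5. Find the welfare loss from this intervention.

Competitive equilibrium: 185.5 − 0.015Q = 116.5 + 0.022Q → Q* = 1864.8649, P* = 157.527.
The subsidy lowers effective supply by 33.5: P = 83 + 0.022Q.
New quantity: 185.5 − 0.015Q = 83 + 0.022Q → Q' = 2770.2703.
Overproduction ΔQ = 2770.2703 − 1864.8649 = 905.4054; wedge = subsidy = 33.5.
The triangle = ½ × 905.4054 × 33.5 = €15165.54 thousand.

€15165.54 thousand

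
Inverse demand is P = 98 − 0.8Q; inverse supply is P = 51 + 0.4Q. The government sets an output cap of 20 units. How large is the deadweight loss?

Competitive equilibrium: 98 − 0.8Q = 51 + 0.4Q → Q* = 39.1667, P* = 66.6667.
At Q = 20: demand price = 98 − 0.8·20 = 82; supply price = 51 + 0.4·20 = 59.
ΔQ = 39.1667 − 20 = 19.1667; wedge = 82 − 59 = 23.
DWL = ½ × 19.1667 × 23 = 220.42.

220.42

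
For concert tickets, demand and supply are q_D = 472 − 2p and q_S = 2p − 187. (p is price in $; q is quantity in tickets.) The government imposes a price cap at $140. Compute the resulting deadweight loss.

In inverse form: demand p = 236 − 0.5q, supply p = 93.5 + 0.5q.
Competitive equilibrium: 236 − 0.5q = 93.5 + 0.5q → q* = 142.5, p* = 164.75.
At the ceiling p = 140, quantity supplied = (140 − 93.5)/0.5 = 93.
Willingness to pay at q' = 93: 236 − 0.5·93 = 189.5.
Δq = 142.5 − 93 = 49.5; wedge = 189.5 − 140 = 49.5.
DWL = ½ × 49.5 × 49.5 = $1225.125.

$1225.125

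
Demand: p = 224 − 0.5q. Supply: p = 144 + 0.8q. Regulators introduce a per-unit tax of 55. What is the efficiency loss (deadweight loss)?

1163.46

Competitive equilibrium: 224 − 0.5q = 144 + 0.8q → q* = 61.5385, p* = 193.2308.
With the tax, the buyer price exceeds the seller price by 55: (224 − 0.5q) − (144 + 0.8q) = 55 → q' = 19.2308.
Δq = 61.5385 − 19.2308 = 42.3077; the wedge equals the tax, 55.
DWL = ½ × 42.3077 × 55 = 1163.46.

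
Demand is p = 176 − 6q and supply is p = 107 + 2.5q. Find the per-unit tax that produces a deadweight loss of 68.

34

Competitive equilibrium: 176 − 6q = 107 + 2.5q → q* = 8.1176, p* = 127.2941.
A tax t gives Δq = t/8.5 and wedge t, so DWL = t²/17.
t²/17 = 68 → t² = 1156 → t = 34.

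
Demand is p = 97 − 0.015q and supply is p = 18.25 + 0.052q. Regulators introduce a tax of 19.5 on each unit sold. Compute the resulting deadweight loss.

Competitive equilibrium: 97 − 0.015q = 18.25 + 0.052q → q* = 1175.3731, p* = 79.3694.
With the tax, the buyer price exceeds the seller price by 19.5: (97 − 0.015q) − (18.25 + 0.052q) = 19.5 → q' = 884.3284.
Δq = 1175.3731 − 884.3284 = 291.0447; the wedge equals the tax, 19.5.
Deadweight loss = ½ × 291.0447 × 19.5 = 2837.69.

2837.69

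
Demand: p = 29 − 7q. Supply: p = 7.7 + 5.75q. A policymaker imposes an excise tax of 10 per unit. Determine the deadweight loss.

Competitive equilibrium: 29 − 7q = 7.7 + 5.75q → q* = 1.6706, p* = 17.3059.
With the tax, the buyer price exceeds the seller price by 10: (29 − 7q) − (7.7 + 5.75q) = 10 → q' = 0.8863.
Δq = 1.6706 − 0.8863 = 0.7843; the wedge equals the tax, 10.
The triangle = ½ × 0.7843 × 10 = 3.92.

3.92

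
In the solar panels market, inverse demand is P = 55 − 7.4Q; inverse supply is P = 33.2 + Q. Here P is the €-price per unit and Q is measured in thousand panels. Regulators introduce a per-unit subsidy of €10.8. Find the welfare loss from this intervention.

€6.94 thousand

Competitive equilibrium: 55 − 7.4Q = 33.2 + Q → Q* = 2.5952, P* = 35.7952.
The subsidy lowers effective supply by 10.8: P = 22.4 + Q.
New quantity: 55 − 7.4Q = 22.4 + Q → Q' = 3.881.
Overproduction ΔQ = 3.881 − 2.5952 = 1.2858; wedge = subsidy = 10.8.
The triangle = ½ × 1.2858 × 10.8 = €6.94 thousand.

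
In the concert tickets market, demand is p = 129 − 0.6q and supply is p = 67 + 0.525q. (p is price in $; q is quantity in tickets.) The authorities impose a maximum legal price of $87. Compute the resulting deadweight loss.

$162.87

Competitive equilibrium: 129 − 0.6q = 67 + 0.525q → q* = 55.1111, p* = 95.9333.
At the ceiling p = 87, quantity supplied = (87 − 67)/0.525 = 38.0952.
Willingness to pay at q' = 38.0952: 129 − 0.6·38.0952 = 106.1429.
Δq = 55.1111 − 38.0952 = 17.0159; wedge = 106.1429 − 87 = 19.1429.
Deadweight loss = ½ × 17.0159 × 19.1429 = $162.87.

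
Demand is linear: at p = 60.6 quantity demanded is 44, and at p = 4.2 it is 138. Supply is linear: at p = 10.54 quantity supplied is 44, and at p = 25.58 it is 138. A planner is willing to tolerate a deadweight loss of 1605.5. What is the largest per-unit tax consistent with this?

Demand slope = (4.2 − 60.6)/(138 − 44) = −0.6, so p = 87 − 0.6q.
Supply slope = (25.58 − 10.54)/(138 − 44) = 0.16, so p = 3.5 + 0.16q.
Competitive equilibrium: 87 − 0.6q = 3.5 + 0.16q → q* = 109.8684, p* = 21.0789.
A tax t gives Δq = t/0.76 and wedge t, so DWL = t²/1.52.
t²/1.52 = 1605.5 → t² = 2440.36 → t = 49.4.

49.4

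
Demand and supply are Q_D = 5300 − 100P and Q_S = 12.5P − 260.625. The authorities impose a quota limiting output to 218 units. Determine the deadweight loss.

In inverse form: demand P = 53 − 0.01Q, supply P = 20.85 + 0.08Q.
Competitive equilibrium: 53 − 0.01Q = 20.85 + 0.08Q → Q* = 357.2222, P* = 49.4278.
At Q = 218: demand price = 53 − 0.01·218 = 50.82; supply price = 20.85 + 0.08·218 = 38.29.
ΔQ = 357.2222 − 218 = 139.2222; wedge = 50.82 − 38.29 = 12.53.
Deadweight loss = ½ × 139.2222 × 12.53 = 872.23.

872.23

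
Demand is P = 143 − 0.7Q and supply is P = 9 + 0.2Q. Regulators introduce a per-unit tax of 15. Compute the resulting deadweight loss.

Competitive equilibrium: 143 − 0.7Q = 9 + 0.2Q → Q* = 148.8889, P* = 38.7778.
With the tax, the buyer price exceeds the seller price by 15: (143 − 0.7Q) − (9 + 0.2Q) = 15 → Q' = 132.2222.
ΔQ = 148.8889 − 132.2222 = 16.6667; the wedge equals the tax, 15.
Welfare loss = ½ × 16.6667 × 15 = 125.

125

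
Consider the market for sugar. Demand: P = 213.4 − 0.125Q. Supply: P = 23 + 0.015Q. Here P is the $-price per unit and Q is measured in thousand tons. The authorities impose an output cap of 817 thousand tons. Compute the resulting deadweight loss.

Competitive equilibrium: 213.4 − 0.125Q = 23 + 0.015Q → Q* = 1360, P* = 43.4.
At Q = 817: demand price = 213.4 − 0.125·817 = 111.275; supply price = 23 + 0.015·817 = 35.255.
ΔQ = 1360 − 817 = 543; wedge = 111.275 − 35.255 = 76.02.
Deadweight loss = ½ × 543 × 76.02 = $20639.43 thousand.

$20639.43 thousand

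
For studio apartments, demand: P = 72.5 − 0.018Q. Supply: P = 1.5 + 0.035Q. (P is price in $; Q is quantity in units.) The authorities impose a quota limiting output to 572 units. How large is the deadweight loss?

$15614.98

Competitive equilibrium: 72.5 − 0.018Q = 1.5 + 0.035Q → Q* = 1339.6226, P* = 48.3868.
At Q = 572: demand price = 72.5 − 0.018·572 = 62.204; supply price = 1.5 + 0.035·572 = 21.52.
ΔQ = 1339.6226 − 572 = 767.6226; wedge = 62.204 − 21.52 = 40.684.
Welfare loss = ½ × 767.6226 × 40.684 = $15614.98.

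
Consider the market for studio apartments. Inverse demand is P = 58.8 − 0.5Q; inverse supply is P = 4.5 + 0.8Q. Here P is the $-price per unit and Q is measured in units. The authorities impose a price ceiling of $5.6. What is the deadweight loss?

Competitive equilibrium: 58.8 − 0.5Q = 4.5 + 0.8Q → Q* = 41.7692, P* = 37.9154.
At the ceiling P = 5.6, quantity supplied = (5.6 − 4.5)/0.8 = 1.375.
Willingness to pay at Q' = 1.375: 58.8 − 0.5·1.375 = 58.1125.
ΔQ = 41.7692 − 1.375 = 40.3942; wedge = 58.1125 − 5.6 = 52.5125.
Welfare loss = ½ × 40.3942 × 52.5125 = $1060.60.

$1060.60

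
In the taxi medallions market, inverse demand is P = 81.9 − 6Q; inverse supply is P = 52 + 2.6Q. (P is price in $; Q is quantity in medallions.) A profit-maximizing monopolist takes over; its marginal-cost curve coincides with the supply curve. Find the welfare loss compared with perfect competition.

Competitive equilibrium: 81.9 − 6Q = 52 + 2.6Q → Q* = 3.4767, P* = 61.0395.
Marginal revenue: MR = 81.9 − 12Q. Set MR = MC: 81.9 − 12Q = 52 + 2.6Q → Q_m = 2.0479.
Price P_m = 81.9 − 6·2.0479 = 69.6126; MC(Q_m) = 52 + 2.6·2.0479 = 57.3245.
Competitive Q* = 3.4767, so ΔQ = 1.4288; wedge = 69.6126 − 57.3245 = 12.2881.
Deadweight loss = ½ × 1.4288 × 12.2881 = $8.78.

$8.78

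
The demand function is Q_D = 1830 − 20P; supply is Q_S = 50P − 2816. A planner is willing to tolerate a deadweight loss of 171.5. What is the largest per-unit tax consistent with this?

4.9

In inverse form: demand P = 91.5 − 0.05Q, supply P = 56.32 + 0.02Q.
Competitive equilibrium: 91.5 − 0.05Q = 56.32 + 0.02Q → Q* = 502.5714, P* = 66.3714.
A tax t gives ΔQ = t/0.07 and wedge t, so DWL = t²/0.14.
t²/0.14 = 171.5 → t² = 24.01 → t = 4.9.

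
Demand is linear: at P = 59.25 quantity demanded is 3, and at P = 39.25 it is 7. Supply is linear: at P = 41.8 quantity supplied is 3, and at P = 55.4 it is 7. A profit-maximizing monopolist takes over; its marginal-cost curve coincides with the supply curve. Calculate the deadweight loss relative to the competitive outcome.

15.08

Demand slope = (39.25 − 59.25)/(7 − 3) = −5, so P = 74.25 − 5Q.
Supply slope = (55.4 − 41.8)/(7 − 3) = 3.4, so P = 31.6 + 3.4Q.
Competitive equilibrium: 74.25 − 5Q = 31.6 + 3.4Q → Q* = 5.0774, P* = 48.8631.
Marginal revenue: MR = 74.25 − 10Q. Set MR = MC: 74.25 − 10Q = 31.6 + 3.4Q → Q_m = 3.1828.
Price P_m = 74.25 − 5·3.1828 = 58.336; MC(Q_m) = 31.6 + 3.4·3.1828 = 42.4215.
Competitive Q* = 5.0774, so ΔQ = 1.8946; wedge = 58.336 − 42.4215 = 15.9145.
DWL = ½ × 1.8946 × 15.9145 = 15.08.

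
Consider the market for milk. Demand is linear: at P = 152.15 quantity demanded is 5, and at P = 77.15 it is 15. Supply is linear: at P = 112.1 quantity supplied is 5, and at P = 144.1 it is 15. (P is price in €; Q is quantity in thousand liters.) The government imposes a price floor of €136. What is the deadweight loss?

€13.52 thousand

Demand slope = (77.15 − 152.15)/(15 − 5) = −7.5, so P = 189.65 − 7.5Q.
Supply slope = (144.1 − 112.1)/(15 − 5) = 3.2, so P = 96.1 + 3.2Q.
Competitive equilibrium: 189.65 − 7.5Q = 96.1 + 3.2Q → Q* = 8.743, P* = 124.0776.
At the floor P = 136, quantity demanded = (189.65 − 136)/7.5 = 7.1533.
Sellers' marginal cost at Q' = 7.1533: 96.1 + 3.2·7.1533 = 118.9906.
ΔQ = 8.743 − 7.1533 = 1.5897; wedge = 136 − 118.9906 = 17.0094.
Deadweight loss = ½ × 1.5897 × 17.0094 = €13.52 thousand.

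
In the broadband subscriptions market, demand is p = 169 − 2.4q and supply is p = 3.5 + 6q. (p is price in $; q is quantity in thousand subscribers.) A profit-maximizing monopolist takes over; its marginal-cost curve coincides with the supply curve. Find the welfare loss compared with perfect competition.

$80.51 thousand

Competitive equilibrium: 169 − 2.4q = 3.5 + 6q → q* = 19.7024, p* = 121.7143.
Marginal revenue: MR = 169 − 4.8q. Set MR = MC: 169 − 4.8q = 3.5 + 6q → q_m = 15.3241.
Price p_m = 169 − 2.4·15.3241 = 132.2222; MC(q_m) = 3.5 + 6·15.3241 = 95.4446.
Competitive q* = 19.7024, so Δq = 4.3783; wedge = 132.2222 − 95.4446 = 36.7776.
Deadweight loss = ½ × 4.3783 × 36.7776 = $80.51 thousand.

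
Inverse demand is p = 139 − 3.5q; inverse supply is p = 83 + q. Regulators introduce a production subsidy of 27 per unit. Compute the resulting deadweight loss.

Competitive equilibrium: 139 − 3.5q = 83 + q → q* = 12.4444, p* = 95.4444.
The subsidy lowers effective supply by 27: p = 56 + q.
New quantity: 139 − 3.5q = 56 + q → q' = 18.4444.
Overproduction Δq = 18.4444 − 12.4444 = 6; wedge = subsidy = 27.
Welfare loss = ½ × 6 × 27 = 81.

81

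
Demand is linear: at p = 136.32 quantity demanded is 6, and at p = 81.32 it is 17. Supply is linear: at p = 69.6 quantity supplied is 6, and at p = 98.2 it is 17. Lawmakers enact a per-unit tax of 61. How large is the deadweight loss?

244.80

Demand slope = (81.32 − 136.32)/(17 − 6) = −5, so p = 166.32 − 5q.
Supply slope = (98.2 − 69.6)/(17 − 6) = 2.6, so p = 54 + 2.6q.
Competitive equilibrium: 166.32 − 5q = 54 + 2.6q → q* = 14.7789, p* = 92.4253.
With the tax, the buyer price exceeds the seller price by 61: (166.32 − 5q) − (54 + 2.6q) = 61 → q' = 6.7526.
Δq = 14.7789 − 6.7526 = 8.0263; the wedge equals the tax, 61.
DWL = ½ × 8.0263 × 61 = 244.80.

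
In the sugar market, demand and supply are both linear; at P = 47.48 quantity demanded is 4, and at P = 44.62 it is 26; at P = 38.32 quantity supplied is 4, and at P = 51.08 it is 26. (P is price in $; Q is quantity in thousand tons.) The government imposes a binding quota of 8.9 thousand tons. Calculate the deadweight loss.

Demand slope = (44.62 − 47.48)/(26 − 4) = −0.13, so P = 48 − 0.13Q.
Supply slope = (51.08 − 38.32)/(26 − 4) = 0.58, so P = 36 + 0.58Q.
Competitive equilibrium: 48 − 0.13Q = 36 + 0.58Q → Q* = 16.9014, P* = 45.8028.
At Q = 8.9: demand price = 48 − 0.13·8.9 = 46.843; supply price = 36 + 0.58·8.9 = 41.162.
ΔQ = 16.9014 − 8.9 = 8.0014; wedge = 46.843 − 41.162 = 5.681.
The triangle = ½ × 8.0014 × 5.681 = $22.73 thousand.

$22.73 thousand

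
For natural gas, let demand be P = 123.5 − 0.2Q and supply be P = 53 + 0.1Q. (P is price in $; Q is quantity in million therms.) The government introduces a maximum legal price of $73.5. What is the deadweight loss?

$135 million

Competitive equilibrium: 123.5 − 0.2Q = 53 + 0.1Q → Q* = 235, P* = 76.5.
At the ceiling P = 73.5, quantity supplied = (73.5 − 53)/0.1 = 205.
Willingness to pay at Q' = 205: 123.5 − 0.2·205 = 82.5.
ΔQ = 235 − 205 = 30; wedge = 82.5 − 73.5 = 9.
Deadweight loss = ½ × 30 × 9 = $135 million.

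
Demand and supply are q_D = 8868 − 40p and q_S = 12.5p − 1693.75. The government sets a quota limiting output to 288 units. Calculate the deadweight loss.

In inverse form: demand p = 221.7 − 0.025q, supply p = 135.5 + 0.08q.
Competitive equilibrium: 221.7 − 0.025q = 135.5 + 0.08q → q* = 820.9524, p* = 201.1762.
At q = 288: demand price = 221.7 − 0.025·288 = 214.5; supply price = 135.5 + 0.08·288 = 158.54.
Δq = 820.9524 − 288 = 532.9524; wedge = 214.5 − 158.54 = 55.96.
Deadweight loss = ½ × 532.9524 × 55.96 = 14912.01.

14912.01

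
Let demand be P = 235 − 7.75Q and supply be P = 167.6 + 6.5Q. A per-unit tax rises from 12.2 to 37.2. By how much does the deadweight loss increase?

43.33

Competitive equilibrium: 235 − 7.75Q = 167.6 + 6.5Q → Q* = 4.7298, P* = 198.3439.
For a per-unit tax t: ΔQ = t/14.25, so DWL = ½·t·(t/14.25) = t²/28.5.
At t = 12.2: DWL = 5.222. At t = 37.2: DWL = 48.556.
Increase = 48.556 − 5.222 = 43.33.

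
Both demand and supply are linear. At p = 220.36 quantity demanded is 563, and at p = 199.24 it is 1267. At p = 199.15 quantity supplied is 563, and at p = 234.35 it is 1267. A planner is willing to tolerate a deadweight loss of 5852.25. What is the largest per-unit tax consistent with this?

30.6

Demand slope = (199.24 − 220.36)/(1267 − 563) = −0.03, so p = 237.25 − 0.03q.
Supply slope = (234.35 − 199.15)/(1267 − 563) = 0.05, so p = 171 + 0.05q.
Competitive equilibrium: 237.25 − 0.03q = 171 + 0.05q → q* = 828.125, p* = 212.4063.
A tax t gives Δq = t/0.08 and wedge t, so DWL = t²/0.16.
t²/0.16 = 5852.25 → t² = 936.36 → t = 30.6.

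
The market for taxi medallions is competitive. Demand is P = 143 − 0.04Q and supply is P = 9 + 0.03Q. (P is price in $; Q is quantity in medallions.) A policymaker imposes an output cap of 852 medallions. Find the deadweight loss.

$39495.78

Competitive equilibrium: 143 − 0.04Q = 9 + 0.03Q → Q* = 1914.2857, P* = 66.4286.
At Q = 852: demand price = 143 − 0.04·852 = 108.92; supply price = 9 + 0.03·852 = 34.56.
ΔQ = 1914.2857 − 852 = 1062.2857; wedge = 108.92 − 34.56 = 74.36.
DWL = ½ × 1062.2857 × 74.36 = $39495.78.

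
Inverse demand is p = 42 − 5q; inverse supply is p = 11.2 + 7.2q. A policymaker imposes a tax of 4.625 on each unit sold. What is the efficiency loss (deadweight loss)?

Competitive equilibrium: 42 − 5q = 11.2 + 7.2q → q* = 2.5246, p* = 29.377.
With the tax, the buyer price exceeds the seller price by 4.625: (42 − 5q) − (11.2 + 7.2q) = 4.625 → q' = 2.1455.
Δq = 2.5246 − 2.1455 = 0.3791; the wedge equals the tax, 4.625.
DWL = ½ × 0.3791 × 4.625 = 0.88.

0.88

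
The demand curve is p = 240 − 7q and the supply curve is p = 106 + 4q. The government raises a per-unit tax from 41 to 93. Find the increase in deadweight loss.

Competitive equilibrium: 240 − 7q = 106 + 4q → q* = 12.1818, p* = 154.7273.
For a per-unit tax t: Δq = t/11, so DWL = ½·t·(t/11) = t²/22.
At t = 41: DWL = 76.409. At t = 93: DWL = 393.136.
Increase = 393.136 − 76.409 = 316.73.

316.73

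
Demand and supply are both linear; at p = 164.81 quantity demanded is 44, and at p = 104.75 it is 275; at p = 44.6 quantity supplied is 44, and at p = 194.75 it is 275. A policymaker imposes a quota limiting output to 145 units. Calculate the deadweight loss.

440.05

Demand slope = (104.75 − 164.81)/(275 − 44) = −0.26, so p = 176.25 − 0.26q.
Supply slope = (194.75 − 44.6)/(275 − 44) = 0.65, so p = 16 + 0.65q.
Competitive equilibrium: 176.25 − 0.26q = 16 + 0.65q → q* = 176.0989, p* = 130.4643.
At q = 145: demand price = 176.25 − 0.26·145 = 138.55; supply price = 16 + 0.65·145 = 110.25.
Δq = 176.0989 − 145 = 31.0989; wedge = 138.55 − 110.25 = 28.3.
Welfare loss = ½ × 31.0989 × 28.3 = 440.05.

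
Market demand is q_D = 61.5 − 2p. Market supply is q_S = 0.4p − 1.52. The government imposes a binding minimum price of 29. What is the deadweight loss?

In inverse form: demand p = 30.75 − 0.5q, supply p = 3.8 + 2.5q.
Competitive equilibrium: 30.75 − 0.5q = 3.8 + 2.5q → q* = 8.9833, p* = 26.2583.
At the floor p = 29, quantity demanded = (30.75 − 29)/0.5 = 3.5.
Sellers' marginal cost at q' = 3.5: 3.8 + 2.5·3.5 = 12.55.
Δq = 8.9833 − 3.5 = 5.4833; wedge = 29 − 12.55 = 16.45.
Deadweight loss = ½ × 5.4833 × 16.45 = 45.10.

45.10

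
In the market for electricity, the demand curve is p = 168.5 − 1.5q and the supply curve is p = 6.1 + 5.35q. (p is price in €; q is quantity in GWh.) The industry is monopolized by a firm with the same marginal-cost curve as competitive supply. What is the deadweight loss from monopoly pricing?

€62.12

Competitive equilibrium: 168.5 − 1.5q = 6.1 + 5.35q → q* = 23.708, p* = 132.938.
Marginal revenue: MR = 168.5 − 3q. Set MR = MC: 168.5 − 3q = 6.1 + 5.35q → q_m = 19.4491.
Price p_m = 168.5 − 1.5·19.4491 = 139.3264; MC(q_m) = 6.1 + 5.35·19.4491 = 110.1527.
Competitive q* = 23.708, so Δq = 4.2589; wedge = 139.3264 − 110.1527 = 29.1737.
Welfare loss = ½ × 4.2589 × 29.1737 = €62.12.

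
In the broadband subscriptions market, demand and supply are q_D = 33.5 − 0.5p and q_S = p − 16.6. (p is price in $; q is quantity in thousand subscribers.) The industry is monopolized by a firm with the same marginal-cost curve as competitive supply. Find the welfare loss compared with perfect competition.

In inverse form: demand p = 67 − 2q, supply p = 16.6 + q.
Competitive equilibrium: 67 − 2q = 16.6 + q → q* = 16.8, p* = 33.4.
Marginal revenue: MR = 67 − 4q. Set MR = MC: 67 − 4q = 16.6 + q → q_m = 10.08.
Price p_m = 67 − 2·10.08 = 46.84; MC(q_m) = 16.6 + 1·10.08 = 26.68.
Competitive q* = 16.8, so Δq = 6.72; wedge = 46.84 − 26.68 = 20.16.
Deadweight loss = ½ × 6.72 × 20.16 = $67.74 thousand.

$67.74 thousand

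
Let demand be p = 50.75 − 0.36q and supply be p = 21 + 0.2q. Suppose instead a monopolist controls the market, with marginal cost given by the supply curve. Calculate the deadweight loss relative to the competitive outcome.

121

Competitive equilibrium: 50.75 − 0.36q = 21 + 0.2q → q* = 53.125, p* = 31.625.
Marginal revenue: MR = 50.75 − 0.72q. Set MR = MC: 50.75 − 0.72q = 21 + 0.2q → q_m = 32.337.
Price p_m = 50.75 − 0.36·32.337 = 39.1087; MC(q_m) = 21 + 0.2·32.337 = 27.4674.
Competitive q* = 53.125, so Δq = 20.788; wedge = 39.1087 − 27.4674 = 11.6413.
Deadweight loss = ½ × 20.788 × 11.6413 = 121.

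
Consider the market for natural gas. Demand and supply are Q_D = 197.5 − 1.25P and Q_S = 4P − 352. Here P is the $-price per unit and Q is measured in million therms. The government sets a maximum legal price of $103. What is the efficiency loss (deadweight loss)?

$23.33 million

In inverse form: demand P = 158 − 0.8Q, supply P = 88 + 0.25Q.
Competitive equilibrium: 158 − 0.8Q = 88 + 0.25Q → Q* = 66.6667, P* = 104.6667.
At the ceiling P = 103, quantity supplied = (103 − 88)/0.25 = 60.
Willingness to pay at Q' = 60: 158 − 0.8·60 = 110.
ΔQ = 66.6667 − 60 = 6.6667; wedge = 110 − 103 = 7.
DWL = ½ × 6.6667 × 7 = $23.33 million.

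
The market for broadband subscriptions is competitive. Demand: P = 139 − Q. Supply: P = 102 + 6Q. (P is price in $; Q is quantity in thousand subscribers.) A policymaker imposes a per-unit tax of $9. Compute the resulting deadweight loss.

$5.79 thousand

Competitive equilibrium: 139 − Q = 102 + 6Q → Q* = 5.2857, P* = 133.7143.
With the tax, the buyer price exceeds the seller price by 9: (139 − Q) − (102 + 6Q) = 9 → Q' = 4.
ΔQ = 5.2857 − 4 = 1.2857; the wedge equals the tax, 9.
The triangle = ½ × 1.2857 × 9 = $5.79 thousand.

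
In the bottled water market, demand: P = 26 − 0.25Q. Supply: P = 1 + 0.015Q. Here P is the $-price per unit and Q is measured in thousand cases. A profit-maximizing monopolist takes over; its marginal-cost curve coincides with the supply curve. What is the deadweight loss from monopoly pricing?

$277.89 thousand

Competitive equilibrium: 26 − 0.25Q = 1 + 0.015Q → Q* = 94.3396, P* = 2.4151.
Marginal revenue: MR = 26 − 0.5Q. Set MR = MC: 26 − 0.5Q = 1 + 0.015Q → Q_m = 48.5437.
Price P_m = 26 − 0.25·48.5437 = 13.8641; MC(Q_m) = 1 + 0.015·48.5437 = 1.7282.
Competitive Q* = 94.3396, so ΔQ = 45.7959; wedge = 13.8641 − 1.7282 = 12.1359.
DWL = ½ × 45.7959 × 12.1359 = $277.89 thousand.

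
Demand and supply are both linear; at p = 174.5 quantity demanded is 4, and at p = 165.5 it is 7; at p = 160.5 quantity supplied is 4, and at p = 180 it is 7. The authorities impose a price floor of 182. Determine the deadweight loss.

75

Demand slope = (165.5 − 174.5)/(7 − 4) = −3, so p = 186.5 − 3q.
Supply slope = (180 − 160.5)/(7 − 4) = 6.5, so p = 134.5 + 6.5q.
Competitive equilibrium: 186.5 − 3q = 134.5 + 6.5q → q* = 5.4737, p* = 170.0789.
At the floor p = 182, quantity demanded = (186.5 − 182)/3 = 1.5.
Sellers' marginal cost at q' = 1.5: 134.5 + 6.5·1.5 = 144.25.
Δq = 5.4737 − 1.5 = 3.9737; wedge = 182 − 144.25 = 37.75.
Welfare loss = ½ × 3.9737 × 37.75 = 75.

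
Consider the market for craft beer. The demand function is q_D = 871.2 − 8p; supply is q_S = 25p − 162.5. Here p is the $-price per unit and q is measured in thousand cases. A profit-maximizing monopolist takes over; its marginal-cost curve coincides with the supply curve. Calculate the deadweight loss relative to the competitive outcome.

$5903.51 thousand

In inverse form: demand p = 108.9 − 0.125q, supply p = 6.5 + 0.04q.
Competitive equilibrium: 108.9 − 0.125q = 6.5 + 0.04q → q* = 620.60606, p* = 31.32424.
Marginal revenue: MR = 108.9 − 0.25q. Set MR = MC: 108.9 − 0.25q = 6.5 + 0.04q → q_m = 353.10345.
Price p_m = 108.9 − 0.125·353.10345 = 64.76207; MC(q_m) = 6.5 + 0.04·353.10345 = 20.62414.
Competitive q* = 620.60606, so Δq = 267.50261; wedge = 64.76207 − 20.62414 = 44.13793.
DWL = ½ × 267.50261 × 44.13793 = $5903.51 thousand.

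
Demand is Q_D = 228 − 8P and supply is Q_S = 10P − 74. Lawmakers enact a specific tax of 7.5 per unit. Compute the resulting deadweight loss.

125

In inverse form: demand P = 28.5 − 0.125Q, supply P = 7.4 + 0.1Q.
Competitive equilibrium: 28.5 − 0.125Q = 7.4 + 0.1Q → Q* = 93.7778, P* = 16.7778.
With the tax, the buyer price exceeds the seller price by 7.5: (28.5 − 0.125Q) − (7.4 + 0.1Q) = 7.5 → Q' = 60.4444.
ΔQ = 93.7778 − 60.4444 = 33.3334; the wedge equals the tax, 7.5.
DWL = ½ × 33.3334 × 7.5 = 125.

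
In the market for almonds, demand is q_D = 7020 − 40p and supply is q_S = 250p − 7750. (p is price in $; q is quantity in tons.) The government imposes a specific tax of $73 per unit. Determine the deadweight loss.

$91879.31

In inverse form: demand p = 175.5 − 0.025q, supply p = 31 + 0.004q.
Competitive equilibrium: 175.5 − 0.025q = 31 + 0.004q → q* = 4982.7586, p* = 50.931.
With the tax, the buyer price exceeds the seller price by 73: (175.5 − 0.025q) − (31 + 0.004q) = 73 → q' = 2465.5172.
Δq = 4982.7586 − 2465.5172 = 2517.2414; the wedge equals the tax, 73.
The triangle = ½ × 2517.2414 × 73 = $91879.31.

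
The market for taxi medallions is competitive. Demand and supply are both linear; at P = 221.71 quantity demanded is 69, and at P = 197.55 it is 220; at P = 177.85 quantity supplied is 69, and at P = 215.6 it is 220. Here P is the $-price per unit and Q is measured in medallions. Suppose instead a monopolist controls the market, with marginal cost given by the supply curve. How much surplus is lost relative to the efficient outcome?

$500.21

Demand slope = (197.55 − 221.71)/(220 − 69) = −0.16, so P = 232.75 − 0.16Q.
Supply slope = (215.6 − 177.85)/(220 − 69) = 0.25, so P = 160.6 + 0.25Q.
Competitive equilibrium: 232.75 − 0.16Q = 160.6 + 0.25Q → Q* = 175.9756, P* = 204.5939.
Marginal revenue: MR = 232.75 − 0.32Q. Set MR = MC: 232.75 − 0.32Q = 160.6 + 0.25Q → Q_m = 126.5789.
Price P_m = 232.75 − 0.16·126.5789 = 212.4974; MC(Q_m) = 160.6 + 0.25·126.5789 = 192.2447.
Competitive Q* = 175.9756, so ΔQ = 49.3967; wedge = 212.4974 − 192.2447 = 20.2527.
Deadweight loss = ½ × 49.3967 × 20.2527 = $500.21.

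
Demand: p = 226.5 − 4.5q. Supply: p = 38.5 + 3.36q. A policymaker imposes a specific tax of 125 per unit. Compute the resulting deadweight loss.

993.96

Competitive equilibrium: 226.5 − 4.5q = 38.5 + 3.36q → q* = 23.9186, p* = 118.8664.
With the tax, the buyer price exceeds the seller price by 125: (226.5 − 4.5q) − (38.5 + 3.36q) = 125 → q' = 8.0153.
Δq = 23.9186 − 8.0153 = 15.9033; the wedge equals the tax, 125.
DWL = ½ × 15.9033 × 125 = 993.96.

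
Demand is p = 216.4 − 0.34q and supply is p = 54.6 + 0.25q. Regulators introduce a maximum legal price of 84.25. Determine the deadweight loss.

Competitive equilibrium: 216.4 − 0.34q = 54.6 + 0.25q → q* = 274.23729, p* = 123.15932.
At the ceiling p = 84.25, quantity supplied = (84.25 − 54.6)/0.25 = 118.6.
Willingness to pay at q' = 118.6: 216.4 − 0.34·118.6 = 176.076.
Δq = 274.23729 − 118.6 = 155.63729; wedge = 176.076 − 84.25 = 91.826.
Deadweight loss = ½ × 155.63729 × 91.826 = 7145.77.

7145.77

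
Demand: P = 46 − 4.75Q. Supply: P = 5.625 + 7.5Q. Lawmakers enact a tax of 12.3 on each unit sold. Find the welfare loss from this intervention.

6.18

Competitive equilibrium: 46 − 4.75Q = 5.625 + 7.5Q → Q* = 3.2959, P* = 30.3444.
With the tax, the buyer price exceeds the seller price by 12.3: (46 − 4.75Q) − (5.625 + 7.5Q) = 12.3 → Q' = 2.2918.
ΔQ = 3.2959 − 2.2918 = 1.0041; the wedge equals the tax, 12.3.
Deadweight loss = ½ × 1.0041 × 12.3 = 6.18.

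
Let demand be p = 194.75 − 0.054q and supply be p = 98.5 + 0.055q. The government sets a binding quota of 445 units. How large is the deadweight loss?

10456.81

Competitive equilibrium: 194.75 − 0.054q = 98.5 + 0.055q → q* = 883.0275, p* = 147.0665.
At q = 445: demand price = 194.75 − 0.054·445 = 170.72; supply price = 98.5 + 0.055·445 = 122.975.
Δq = 883.0275 − 445 = 438.0275; wedge = 170.72 − 122.975 = 47.745.
DWL = ½ × 438.0275 × 47.745 = 10456.81.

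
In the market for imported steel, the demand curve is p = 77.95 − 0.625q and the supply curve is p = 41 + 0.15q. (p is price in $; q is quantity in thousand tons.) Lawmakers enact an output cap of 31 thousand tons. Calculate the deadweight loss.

$107.78 thousand

Competitive equilibrium: 77.95 − 0.625q = 41 + 0.15q → q* = 47.6774, p* = 48.1516.
At q = 31: demand price = 77.95 − 0.625·31 = 58.575; supply price = 41 + 0.15·31 = 45.65.
Δq = 47.6774 − 31 = 16.6774; wedge = 58.575 − 45.65 = 12.925.
Welfare loss = ½ × 16.6774 × 12.925 = $107.78 thousand.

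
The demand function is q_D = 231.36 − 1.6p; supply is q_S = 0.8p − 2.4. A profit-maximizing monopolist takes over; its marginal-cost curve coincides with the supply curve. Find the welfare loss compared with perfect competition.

In inverse form: demand p = 144.6 − 0.625q, supply p = 3 + 1.25q.
Competitive equilibrium: 144.6 − 0.625q = 3 + 1.25q → q* = 75.52, p* = 97.4.
Marginal revenue: MR = 144.6 − 1.25q. Set MR = MC: 144.6 − 1.25q = 3 + 1.25q → q_m = 56.64.
Price p_m = 144.6 − 0.625·56.64 = 109.2; MC(q_m) = 3 + 1.25·56.64 = 73.8.
Competitive q* = 75.52, so Δq = 18.88; wedge = 109.2 − 73.8 = 35.4.
Deadweight loss = ½ × 18.88 × 35.4 = 334.176.

334.176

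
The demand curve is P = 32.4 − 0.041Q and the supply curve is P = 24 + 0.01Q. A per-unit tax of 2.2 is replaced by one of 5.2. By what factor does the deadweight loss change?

5.587

Competitive equilibrium: 32.4 − 0.041Q = 24 + 0.01Q → Q* = 164.7059, P* = 25.6471.
For a per-unit tax t: ΔQ = t/0.051, so DWL = ½·t·(t/0.051) = t²/0.102.
At t = 2.2: DWL = 47.451. At t = 5.2: DWL = 265.098.
Ratio = (5.2/2.2)² = 5.587.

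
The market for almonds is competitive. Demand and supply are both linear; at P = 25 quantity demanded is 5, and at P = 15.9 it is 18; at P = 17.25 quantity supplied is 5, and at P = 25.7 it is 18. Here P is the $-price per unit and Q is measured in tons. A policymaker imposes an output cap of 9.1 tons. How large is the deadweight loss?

Demand slope = (15.9 − 25)/(18 − 5) = −0.7, so P = 28.5 − 0.7Q.
Supply slope = (25.7 − 17.25)/(18 − 5) = 0.65, so P = 14 + 0.65Q.
Competitive equilibrium: 28.5 − 0.7Q = 14 + 0.65Q → Q* = 10.7407, P* = 20.9815.
At Q = 9.1: demand price = 28.5 − 0.7·9.1 = 22.13; supply price = 14 + 0.65·9.1 = 19.915.
ΔQ = 10.7407 − 9.1 = 1.6407; wedge = 22.13 − 19.915 = 2.215.
The triangle = ½ × 1.6407 × 2.215 = $1.82.

$1.82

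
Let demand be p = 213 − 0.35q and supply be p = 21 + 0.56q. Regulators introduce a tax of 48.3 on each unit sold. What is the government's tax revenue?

Competitive equilibrium: 213 − 0.35q = 21 + 0.56q → q* = 210.989, p* = 139.1538.
With the tax, the buyer price exceeds the seller price by 48.3: (213 − 0.35q) − (21 + 0.56q) = 48.3 → q' = 157.9121.
Tax revenue = 48.3 × 157.9121 = 7627.15.

7627.15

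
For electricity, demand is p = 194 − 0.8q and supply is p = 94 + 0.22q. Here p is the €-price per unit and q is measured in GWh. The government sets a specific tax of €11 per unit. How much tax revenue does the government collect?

€959.80

Competitive equilibrium: 194 − 0.8q = 94 + 0.22q → q* = 98.0392, p* = 115.5686.
With the tax, the buyer price exceeds the seller price by 11: (194 − 0.8q) − (94 + 0.22q) = 11 → q' = 87.2549.
Tax revenue = 11 × 87.2549 = €959.80.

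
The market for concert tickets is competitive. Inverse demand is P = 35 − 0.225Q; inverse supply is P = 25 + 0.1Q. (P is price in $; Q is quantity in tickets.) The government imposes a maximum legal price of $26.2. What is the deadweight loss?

Competitive equilibrium: 35 − 0.225Q = 25 + 0.1Q → Q* = 30.7692, P* = 28.0769.
At the ceiling P = 26.2, quantity supplied = (26.2 − 25)/0.1 = 12.
Willingness to pay at Q' = 12: 35 − 0.225·12 = 32.3.
ΔQ = 30.7692 − 12 = 18.7692; wedge = 32.3 − 26.2 = 6.1.
DWL = ½ × 18.7692 × 6.1 = $57.25.

$57.25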